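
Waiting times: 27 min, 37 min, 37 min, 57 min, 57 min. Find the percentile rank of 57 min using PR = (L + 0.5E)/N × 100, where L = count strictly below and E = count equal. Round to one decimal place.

N = 5.
Strictly below 57: 3. Equal to 57: 2.
PR = (3 + 0.5·2)/5 × 100 = 80.0

80.0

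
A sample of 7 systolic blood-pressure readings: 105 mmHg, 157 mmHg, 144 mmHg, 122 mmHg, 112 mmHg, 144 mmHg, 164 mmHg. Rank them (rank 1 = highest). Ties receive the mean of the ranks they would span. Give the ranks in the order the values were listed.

7, 2, 3.5, 5, 6, 3.5, 1

Sorted (descending): 164, 157, 144, 144, 122, 112, 105
The 2 values of 144 occupy positions 3–4 → average rank (3+4)/2 = 3.5.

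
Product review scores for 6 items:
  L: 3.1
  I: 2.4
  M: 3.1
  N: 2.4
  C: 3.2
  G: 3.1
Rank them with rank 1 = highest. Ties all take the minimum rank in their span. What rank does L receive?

2

Sorted (descending): 3.2, 3.1, 3.1, 3.1, 2.4, 2.4
The 3 values of 3.1 occupy positions 2–4 → each gets rank 2.
The 2 values of 2.4 occupy positions 5–6 → each gets rank 5.
L has value 3.1 → rank 2.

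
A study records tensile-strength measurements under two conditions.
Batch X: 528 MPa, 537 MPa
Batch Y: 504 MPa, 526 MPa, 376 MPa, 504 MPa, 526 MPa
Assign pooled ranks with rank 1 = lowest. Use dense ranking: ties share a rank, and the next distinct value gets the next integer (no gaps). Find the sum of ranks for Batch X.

9

Sorted (ascending): 376, 504, 504, 526, 526, 528, 537
The 2 values of 504 share dense rank 2.
The 2 values of 526 share dense rank 3.
Remaining distinct values take the next consecutive integers.
Batch X values → pooled ranks: 528→4, 537→5
Rank sum = 4 + 5 = 9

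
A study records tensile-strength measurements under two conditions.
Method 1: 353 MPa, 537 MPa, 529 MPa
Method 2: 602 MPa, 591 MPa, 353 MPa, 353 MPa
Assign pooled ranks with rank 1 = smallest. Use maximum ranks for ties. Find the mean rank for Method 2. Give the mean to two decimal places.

4.75

Sorted (ascending): 353, 353, 353, 529, 537, 591, 602
The 3 values of 353 occupy positions 1–3 → each gets rank 3.
Method 2 values → pooled ranks: 602→7, 591→6, 353→3, 353→3
Mean rank = (7 + 6 + 3 + 3) / 4 = 4.75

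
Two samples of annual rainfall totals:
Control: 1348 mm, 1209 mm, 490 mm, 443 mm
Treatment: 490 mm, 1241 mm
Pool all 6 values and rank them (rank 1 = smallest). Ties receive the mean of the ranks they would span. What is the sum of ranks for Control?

Sorted (ascending): 443, 490, 490, 1209, 1241, 1348
The 2 values of 490 occupy positions 2–3 → average rank (2+3)/2 = 2.5.
Control values → pooled ranks: 1348→6, 1209→4, 490→2.5, 443→1
Rank sum = 6 + 4 + 2.5 + 1 = 13.5

13.5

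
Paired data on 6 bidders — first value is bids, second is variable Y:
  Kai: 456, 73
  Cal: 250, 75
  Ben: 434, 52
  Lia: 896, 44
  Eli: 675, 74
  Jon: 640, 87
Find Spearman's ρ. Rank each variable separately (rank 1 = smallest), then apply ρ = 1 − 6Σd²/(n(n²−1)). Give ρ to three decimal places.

-0.314

Ranks of variable 1: 3, 1, 2, 6, 5, 4
Ranks of variable 2: 3, 5, 2, 1, 4, 6
d = r₁ − r₂: 0, -4, 0, 5, 1, -2
d²: 0, 16, 0, 25, 1, 4; Σd² = 46
ρ = 1 − 6·46/(6·35) = 1 − 276/210 = -0.314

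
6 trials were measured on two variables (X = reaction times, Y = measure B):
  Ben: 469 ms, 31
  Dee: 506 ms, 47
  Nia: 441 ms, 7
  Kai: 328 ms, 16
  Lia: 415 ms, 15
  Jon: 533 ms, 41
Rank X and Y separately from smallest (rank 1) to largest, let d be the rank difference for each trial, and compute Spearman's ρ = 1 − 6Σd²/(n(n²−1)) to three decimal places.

0.714

Ranks of variable 1: 4, 5, 3, 1, 2, 6
Ranks of variable 2: 4, 6, 1, 3, 2, 5
d = r₁ − r₂: 0, -1, 2, -2, 0, 1
d²: 0, 1, 4, 4, 0, 1; Σd² = 10
ρ = 1 − 6·10/(6·35) = 1 − 60/210 = 0.714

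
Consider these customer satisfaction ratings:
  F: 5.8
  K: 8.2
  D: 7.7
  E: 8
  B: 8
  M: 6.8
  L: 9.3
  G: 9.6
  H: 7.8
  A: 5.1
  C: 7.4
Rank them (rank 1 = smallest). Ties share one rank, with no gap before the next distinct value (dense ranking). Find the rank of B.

7

Sorted (ascending): 5.1, 5.8, 6.8, 7.4, 7.7, 7.8, 8, 8, 8.2, 9.3, 9.6
The 2 values of 8 share dense rank 7.
Remaining distinct values take the next consecutive integers.
B has value 8 → rank 7.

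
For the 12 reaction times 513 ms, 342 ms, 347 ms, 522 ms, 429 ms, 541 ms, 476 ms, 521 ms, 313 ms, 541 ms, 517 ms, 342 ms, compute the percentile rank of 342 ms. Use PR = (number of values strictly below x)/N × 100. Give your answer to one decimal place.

8.3

N = 12.
Strictly below 342: 1. Equal to 342: 2.
PR = 1/12 × 100 = 8.3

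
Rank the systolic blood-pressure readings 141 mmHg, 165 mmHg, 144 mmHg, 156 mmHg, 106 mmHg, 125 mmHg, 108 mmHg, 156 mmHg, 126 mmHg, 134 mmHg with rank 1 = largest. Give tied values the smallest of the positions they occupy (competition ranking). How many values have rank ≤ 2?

Sorted (descending): 165, 156, 156, 144, 141, 134, 126, 125, 108, 106
The 2 values of 156 occupy positions 2–3 → each gets rank 2.
Ranks ≤ 2: {1, 2, 2} → 3 values.

3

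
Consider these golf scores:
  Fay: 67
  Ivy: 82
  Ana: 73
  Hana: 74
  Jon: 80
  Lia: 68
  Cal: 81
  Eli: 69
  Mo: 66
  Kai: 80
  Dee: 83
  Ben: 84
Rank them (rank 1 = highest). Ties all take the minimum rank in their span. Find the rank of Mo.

12

Sorted (descending): 84, 83, 82, 81, 80, 80, 74, 73, 69, 68, 67, 66
The 2 values of 80 occupy positions 5–6 → each gets rank 5.
Mo has value 66 → rank 12.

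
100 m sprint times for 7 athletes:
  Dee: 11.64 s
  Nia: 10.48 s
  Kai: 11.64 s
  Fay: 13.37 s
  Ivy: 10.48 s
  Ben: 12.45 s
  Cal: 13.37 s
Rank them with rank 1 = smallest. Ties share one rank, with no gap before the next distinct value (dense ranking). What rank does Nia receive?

Sorted (ascending): 10.48, 10.48, 11.64, 11.64, 12.45, 13.37, 13.37
The 2 values of 10.48 share dense rank 1.
The 2 values of 11.64 share dense rank 2.
The 2 values of 13.37 share dense rank 4.
Remaining distinct values take the next consecutive integers.
Nia has value 10.48 s → rank 1.

1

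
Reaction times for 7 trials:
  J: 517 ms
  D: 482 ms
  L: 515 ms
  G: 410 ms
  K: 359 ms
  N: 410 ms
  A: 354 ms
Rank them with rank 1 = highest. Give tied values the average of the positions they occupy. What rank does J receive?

Sorted (descending): 517, 515, 482, 410, 410, 359, 354
The 2 values of 410 occupy positions 4–5 → average rank (4+5)/2 = 4.5.
J has value 517 ms → rank 1.

1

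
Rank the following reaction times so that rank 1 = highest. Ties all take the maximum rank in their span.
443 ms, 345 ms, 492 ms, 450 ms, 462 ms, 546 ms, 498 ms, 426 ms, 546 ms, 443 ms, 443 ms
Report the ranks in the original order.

Sorted (descending): 546, 546, 498, 492, 462, 450, 443, 443, 443, 426, 345
The 2 values of 546 occupy positions 1–2 → each gets rank 2.
The 3 values of 443 occupy positions 7–9 → each gets rank 9.

9, 11, 4, 6, 5, 2, 3, 10, 2, 9, 9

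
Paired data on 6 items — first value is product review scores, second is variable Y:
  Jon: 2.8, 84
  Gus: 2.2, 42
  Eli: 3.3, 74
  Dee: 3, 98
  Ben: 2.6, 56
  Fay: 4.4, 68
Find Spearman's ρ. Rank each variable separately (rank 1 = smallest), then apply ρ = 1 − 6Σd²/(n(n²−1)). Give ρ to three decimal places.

Ranks of variable 1: 3, 1, 5, 4, 2, 6
Ranks of variable 2: 5, 1, 4, 6, 2, 3
d = r₁ − r₂: -2, 0, 1, -2, 0, 3
d²: 4, 0, 1, 4, 0, 9; Σd² = 18
ρ = 1 − 6·18/(6·35) = 1 − 108/210 = 0.486

0.486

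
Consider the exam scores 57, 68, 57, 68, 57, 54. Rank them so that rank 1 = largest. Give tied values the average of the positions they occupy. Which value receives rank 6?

Sorted (descending): 68, 68, 57, 57, 57, 54
The 2 values of 68 occupy positions 1–2 → average rank (1+2)/2 = 1.5.
The 3 values of 57 occupy positions 3–5 → average rank 4.
Rank 6 → value 54.

54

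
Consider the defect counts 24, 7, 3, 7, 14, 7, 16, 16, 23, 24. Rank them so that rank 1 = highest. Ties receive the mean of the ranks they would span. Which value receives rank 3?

23

Sorted (descending): 24, 24, 23, 16, 16, 14, 7, 7, 7, 3
The 2 values of 24 occupy positions 1–2 → average rank (1+2)/2 = 1.5.
The 2 values of 16 occupy positions 4–5 → average rank (4+5)/2 = 4.5.
The 3 values of 7 occupy positions 7–9 → average rank 8.
Rank 3 → value 23.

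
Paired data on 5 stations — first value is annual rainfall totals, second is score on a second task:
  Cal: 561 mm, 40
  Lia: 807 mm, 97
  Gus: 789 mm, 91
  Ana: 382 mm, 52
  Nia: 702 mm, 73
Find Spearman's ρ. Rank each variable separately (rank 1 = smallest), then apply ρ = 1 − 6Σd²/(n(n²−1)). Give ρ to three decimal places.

0.900

Ranks of variable 1: 2, 5, 4, 1, 3
Ranks of variable 2: 1, 5, 4, 2, 3
d = r₁ − r₂: 1, 0, 0, -1, 0
d²: 1, 0, 0, 1, 0; Σd² = 2
ρ = 1 − 6·2/(5·24) = 1 − 12/120 = 0.900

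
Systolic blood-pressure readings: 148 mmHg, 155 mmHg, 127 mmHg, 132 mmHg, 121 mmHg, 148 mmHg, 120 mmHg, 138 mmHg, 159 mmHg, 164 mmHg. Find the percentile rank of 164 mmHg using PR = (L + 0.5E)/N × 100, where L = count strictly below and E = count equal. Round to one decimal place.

N = 10.
Strictly below 164: 9. Equal to 164: 1.
PR = (9 + 0.5·1)/10 × 100 = 95.0

95.0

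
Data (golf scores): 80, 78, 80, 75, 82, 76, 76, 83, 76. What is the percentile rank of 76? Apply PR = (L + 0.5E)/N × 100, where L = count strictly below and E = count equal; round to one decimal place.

27.8

N = 9.
Strictly below 76: 1. Equal to 76: 3.
PR = (1 + 0.5·3)/9 × 100 = 27.8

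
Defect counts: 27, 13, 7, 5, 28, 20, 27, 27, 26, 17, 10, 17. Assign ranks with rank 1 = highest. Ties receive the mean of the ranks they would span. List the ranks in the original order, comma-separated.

3, 9, 11, 12, 1, 6, 3, 3, 5, 7.5, 10, 7.5

Sorted (descending): 28, 27, 27, 27, 26, 20, 17, 17, 13, 10, 7, 5
The 3 values of 27 occupy positions 2–4 → average rank 3.
The 2 values of 17 occupy positions 7–8 → average rank (7+8)/2 = 7.5.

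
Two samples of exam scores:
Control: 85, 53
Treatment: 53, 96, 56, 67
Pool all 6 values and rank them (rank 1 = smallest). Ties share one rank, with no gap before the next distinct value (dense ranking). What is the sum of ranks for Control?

Sorted (ascending): 53, 53, 56, 67, 85, 96
The 2 values of 53 share dense rank 1.
Remaining distinct values take the next consecutive integers.
Control values → pooled ranks: 85→4, 53→1
Rank sum = 4 + 1 = 5

5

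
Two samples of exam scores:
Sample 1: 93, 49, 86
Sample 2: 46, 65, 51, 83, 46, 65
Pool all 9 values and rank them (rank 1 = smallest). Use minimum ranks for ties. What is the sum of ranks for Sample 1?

20

Sorted (ascending): 46, 46, 49, 51, 65, 65, 83, 86, 93
The 2 values of 46 occupy positions 1–2 → each gets rank 1.
The 2 values of 65 occupy positions 5–6 → each gets rank 5.
Sample 1 values → pooled ranks: 93→9, 49→3, 86→8
Rank sum = 9 + 3 + 8 = 20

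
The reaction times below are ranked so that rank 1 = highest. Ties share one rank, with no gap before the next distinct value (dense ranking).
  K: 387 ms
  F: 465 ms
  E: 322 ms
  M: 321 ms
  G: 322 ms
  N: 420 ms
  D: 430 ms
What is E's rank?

Sorted (descending): 465, 430, 420, 387, 322, 322, 321
The 2 values of 322 share dense rank 5.
Remaining distinct values take the next consecutive integers.
E has value 322 ms → rank 5.

5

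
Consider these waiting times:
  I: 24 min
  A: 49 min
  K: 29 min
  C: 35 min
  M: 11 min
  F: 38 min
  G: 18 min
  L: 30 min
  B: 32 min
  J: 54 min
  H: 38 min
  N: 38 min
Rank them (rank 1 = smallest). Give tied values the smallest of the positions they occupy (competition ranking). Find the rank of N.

Sorted (ascending): 11, 18, 24, 29, 30, 32, 35, 38, 38, 38, 49, 54
The 3 values of 38 occupy positions 8–10 → each gets rank 8.
N has value 38 min → rank 8.

8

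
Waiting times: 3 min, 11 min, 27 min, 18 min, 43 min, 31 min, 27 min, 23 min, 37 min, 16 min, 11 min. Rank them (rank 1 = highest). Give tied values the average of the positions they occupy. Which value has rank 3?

31

Sorted (descending): 43, 37, 31, 27, 27, 23, 18, 16, 11, 11, 3
The 2 values of 27 occupy positions 4–5 → average rank (4+5)/2 = 4.5.
The 2 values of 11 occupy positions 9–10 → average rank (9+10)/2 = 9.5.
Rank 3 → value 31.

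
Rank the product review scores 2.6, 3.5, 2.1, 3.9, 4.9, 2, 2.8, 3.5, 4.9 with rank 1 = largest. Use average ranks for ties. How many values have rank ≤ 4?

3

Sorted (descending): 4.9, 4.9, 3.9, 3.5, 3.5, 2.8, 2.6, 2.1, 2
The 2 values of 4.9 occupy positions 1–2 → average rank (1+2)/2 = 1.5.
The 2 values of 3.5 occupy positions 4–5 → average rank (4+5)/2 = 4.5.
Ranks ≤ 4: {1.5, 1.5, 3} → 3 values.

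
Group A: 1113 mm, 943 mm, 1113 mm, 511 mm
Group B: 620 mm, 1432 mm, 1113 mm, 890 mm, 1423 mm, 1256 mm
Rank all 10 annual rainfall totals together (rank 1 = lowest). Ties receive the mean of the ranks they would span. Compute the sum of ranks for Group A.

Sorted (ascending): 511, 620, 890, 943, 1113, 1113, 1113, 1256, 1423, 1432
The 3 values of 1113 occupy positions 5–7 → average rank 6.
Group A values → pooled ranks: 1113→6, 943→4, 1113→6, 511→1
Rank sum = 6 + 4 + 6 + 1 = 17

17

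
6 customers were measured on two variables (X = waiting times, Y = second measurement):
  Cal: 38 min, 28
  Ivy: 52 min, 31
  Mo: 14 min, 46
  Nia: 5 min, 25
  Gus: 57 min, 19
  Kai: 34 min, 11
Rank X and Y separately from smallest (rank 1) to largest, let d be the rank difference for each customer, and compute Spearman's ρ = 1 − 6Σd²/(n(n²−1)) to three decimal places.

-0.143

Ranks of variable 1: 4, 5, 2, 1, 6, 3
Ranks of variable 2: 4, 5, 6, 3, 2, 1
d = r₁ − r₂: 0, 0, -4, -2, 4, 2
d²: 0, 0, 16, 4, 16, 4; Σd² = 40
ρ = 1 − 6·40/(6·35) = 1 − 240/210 = -0.143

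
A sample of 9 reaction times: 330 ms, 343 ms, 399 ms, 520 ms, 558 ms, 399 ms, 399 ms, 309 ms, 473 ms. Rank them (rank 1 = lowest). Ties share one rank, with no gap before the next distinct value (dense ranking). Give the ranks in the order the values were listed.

Sorted (ascending): 309, 330, 343, 399, 399, 399, 473, 520, 558
The 3 values of 399 share dense rank 4.
Remaining distinct values take the next consecutive integers.

2, 3, 4, 6, 7, 4, 4, 1, 5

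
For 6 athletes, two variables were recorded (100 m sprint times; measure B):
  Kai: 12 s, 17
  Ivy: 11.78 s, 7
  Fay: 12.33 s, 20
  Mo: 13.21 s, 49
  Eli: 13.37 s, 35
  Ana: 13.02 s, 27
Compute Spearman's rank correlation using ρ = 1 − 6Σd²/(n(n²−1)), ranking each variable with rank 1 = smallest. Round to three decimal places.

0.943

Ranks of variable 1: 2, 1, 3, 5, 6, 4
Ranks of variable 2: 2, 1, 3, 6, 5, 4
d = r₁ − r₂: 0, 0, 0, -1, 1, 0
d²: 0, 0, 0, 1, 1, 0; Σd² = 2
ρ = 1 − 6·2/(6·35) = 1 − 12/210 = 0.943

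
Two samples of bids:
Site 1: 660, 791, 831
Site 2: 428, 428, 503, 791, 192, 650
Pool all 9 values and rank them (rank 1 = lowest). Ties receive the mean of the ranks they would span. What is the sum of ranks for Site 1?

22.5

Sorted (ascending): 192, 428, 428, 503, 650, 660, 791, 791, 831
The 2 values of 428 occupy positions 2–3 → average rank (2+3)/2 = 2.5.
The 2 values of 791 occupy positions 7–8 → average rank (7+8)/2 = 7.5.
Site 1 values → pooled ranks: 660→6, 791→7.5, 831→9
Rank sum = 6 + 7.5 + 9 = 22.5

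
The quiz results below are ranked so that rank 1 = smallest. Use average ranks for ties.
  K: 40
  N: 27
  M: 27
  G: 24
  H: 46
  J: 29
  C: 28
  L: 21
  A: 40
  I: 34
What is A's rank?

8.5

Sorted (ascending): 21, 24, 27, 27, 28, 29, 34, 40, 40, 46
The 2 values of 27 occupy positions 3–4 → average rank (3+4)/2 = 3.5.
The 2 values of 40 occupy positions 8–9 → average rank (8+9)/2 = 8.5.
A has value 40 → rank 8.5.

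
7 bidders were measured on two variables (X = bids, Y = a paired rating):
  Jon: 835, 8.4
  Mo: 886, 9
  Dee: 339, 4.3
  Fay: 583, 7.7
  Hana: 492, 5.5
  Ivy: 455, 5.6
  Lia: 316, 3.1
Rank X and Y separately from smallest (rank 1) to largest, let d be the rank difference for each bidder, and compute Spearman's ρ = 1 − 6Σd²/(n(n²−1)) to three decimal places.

0.964

Ranks of variable 1: 6, 7, 2, 5, 4, 3, 1
Ranks of variable 2: 6, 7, 2, 5, 3, 4, 1
d = r₁ − r₂: 0, 0, 0, 0, 1, -1, 0
d²: 0, 0, 0, 0, 1, 1, 0; Σd² = 2
ρ = 1 − 6·2/(7·48) = 1 − 12/336 = 0.964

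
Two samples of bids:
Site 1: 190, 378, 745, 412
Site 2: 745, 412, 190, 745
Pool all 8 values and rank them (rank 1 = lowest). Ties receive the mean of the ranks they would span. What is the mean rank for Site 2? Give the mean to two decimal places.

Sorted (ascending): 190, 190, 378, 412, 412, 745, 745, 745
The 2 values of 190 occupy positions 1–2 → average rank (1+2)/2 = 1.5.
The 2 values of 412 occupy positions 4–5 → average rank (4+5)/2 = 4.5.
The 3 values of 745 occupy positions 6–8 → average rank 7.
Site 2 values → pooled ranks: 745→7, 412→4.5, 190→1.5, 745→7
Mean rank = (7 + 4.5 + 1.5 + 7) / 4 = 5.00

5.00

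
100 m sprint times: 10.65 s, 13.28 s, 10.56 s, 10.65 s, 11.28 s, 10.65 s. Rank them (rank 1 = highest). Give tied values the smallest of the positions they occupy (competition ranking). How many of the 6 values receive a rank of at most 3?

Sorted (descending): 13.28, 11.28, 10.65, 10.65, 10.65, 10.56
The 3 values of 10.65 occupy positions 3–5 → each gets rank 3.
Ranks ≤ 3: {1, 2, 3, 3, 3} → 5 values.

5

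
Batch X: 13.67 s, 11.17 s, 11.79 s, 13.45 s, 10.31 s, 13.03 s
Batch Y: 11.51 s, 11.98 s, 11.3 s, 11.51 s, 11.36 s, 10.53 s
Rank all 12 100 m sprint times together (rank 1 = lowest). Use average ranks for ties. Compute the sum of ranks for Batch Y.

33

Sorted (ascending): 10.31, 10.53, 11.17, 11.3, 11.36, 11.51, 11.51, 11.79, 11.98, 13.03, 13.45, 13.67
The 2 values of 11.51 occupy positions 6–7 → average rank (6+7)/2 = 6.5.
Batch Y values → pooled ranks: 11.51→6.5, 11.98→9, 11.3→4, 11.51→6.5, 11.36→5, 10.53→2
Rank sum = 6.5 + 9 + 4 + 6.5 + 5 + 2 = 33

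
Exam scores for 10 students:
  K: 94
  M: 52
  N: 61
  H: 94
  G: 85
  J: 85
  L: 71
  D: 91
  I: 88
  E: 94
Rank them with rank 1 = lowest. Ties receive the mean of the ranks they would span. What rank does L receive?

Sorted (ascending): 52, 61, 71, 85, 85, 88, 91, 94, 94, 94
The 2 values of 85 occupy positions 4–5 → average rank (4+5)/2 = 4.5.
The 3 values of 94 occupy positions 8–10 → average rank 9.
L has value 71 → rank 3.

3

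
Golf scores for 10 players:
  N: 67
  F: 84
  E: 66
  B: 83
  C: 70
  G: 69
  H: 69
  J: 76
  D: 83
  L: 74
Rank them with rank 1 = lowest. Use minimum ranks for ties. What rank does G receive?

Sorted (ascending): 66, 67, 69, 69, 70, 74, 76, 83, 83, 84
The 2 values of 69 occupy positions 3–4 → each gets rank 3.
The 2 values of 83 occupy positions 8–9 → each gets rank 8.
G has value 69 → rank 3.

3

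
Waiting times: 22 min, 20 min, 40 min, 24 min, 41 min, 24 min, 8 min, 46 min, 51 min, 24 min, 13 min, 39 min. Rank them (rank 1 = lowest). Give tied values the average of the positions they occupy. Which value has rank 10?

41

Sorted (ascending): 8, 13, 20, 22, 24, 24, 24, 39, 40, 41, 46, 51
The 3 values of 24 occupy positions 5–7 → average rank 6.
Rank 10 → value 41.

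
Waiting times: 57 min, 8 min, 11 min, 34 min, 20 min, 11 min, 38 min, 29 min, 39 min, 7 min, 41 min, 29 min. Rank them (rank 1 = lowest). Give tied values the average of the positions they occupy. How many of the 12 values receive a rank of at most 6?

5

Sorted (ascending): 7, 8, 11, 11, 20, 29, 29, 34, 38, 39, 41, 57
The 2 values of 11 occupy positions 3–4 → average rank (3+4)/2 = 3.5.
The 2 values of 29 occupy positions 6–7 → average rank (6+7)/2 = 6.5.
Ranks ≤ 6: {1, 2, 3.5, 3.5, 5} → 5 values.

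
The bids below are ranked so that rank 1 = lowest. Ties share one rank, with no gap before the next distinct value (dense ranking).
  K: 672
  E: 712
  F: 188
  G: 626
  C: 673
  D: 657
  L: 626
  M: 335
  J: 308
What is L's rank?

Sorted (ascending): 188, 308, 335, 626, 626, 657, 672, 673, 712
The 2 values of 626 share dense rank 4.
Remaining distinct values take the next consecutive integers.
L has value 626 → rank 4.

4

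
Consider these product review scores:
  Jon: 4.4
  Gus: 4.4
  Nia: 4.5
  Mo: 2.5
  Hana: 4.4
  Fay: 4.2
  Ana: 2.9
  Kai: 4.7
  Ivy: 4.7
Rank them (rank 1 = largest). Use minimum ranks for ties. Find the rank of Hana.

4

Sorted (descending): 4.7, 4.7, 4.5, 4.4, 4.4, 4.4, 4.2, 2.9, 2.5
The 2 values of 4.7 occupy positions 1–2 → each gets rank 1.
The 3 values of 4.4 occupy positions 4–6 → each gets rank 4.
Hana has value 4.4 → rank 4.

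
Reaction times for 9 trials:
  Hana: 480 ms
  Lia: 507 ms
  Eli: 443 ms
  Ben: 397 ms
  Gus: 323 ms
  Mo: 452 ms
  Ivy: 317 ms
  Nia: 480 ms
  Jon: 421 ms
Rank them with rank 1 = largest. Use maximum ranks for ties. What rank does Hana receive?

3

Sorted (descending): 507, 480, 480, 452, 443, 421, 397, 323, 317
The 2 values of 480 occupy positions 2–3 → each gets rank 3.
Hana has value 480 ms → rank 3.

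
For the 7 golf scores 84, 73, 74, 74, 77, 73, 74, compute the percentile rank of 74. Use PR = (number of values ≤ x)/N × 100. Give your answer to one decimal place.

N = 7.
Strictly below 74: 2. Equal to 74: 3.
PR = 5/7 × 100 = 71.4

71.4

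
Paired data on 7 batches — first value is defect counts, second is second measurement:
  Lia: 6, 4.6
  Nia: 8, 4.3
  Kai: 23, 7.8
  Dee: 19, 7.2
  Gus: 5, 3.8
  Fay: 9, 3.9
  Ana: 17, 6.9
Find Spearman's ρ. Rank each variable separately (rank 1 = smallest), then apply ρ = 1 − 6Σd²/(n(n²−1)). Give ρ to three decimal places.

0.857

Ranks of variable 1: 2, 3, 7, 6, 1, 4, 5
Ranks of variable 2: 4, 3, 7, 6, 1, 2, 5
d = r₁ − r₂: -2, 0, 0, 0, 0, 2, 0
d²: 4, 0, 0, 0, 0, 4, 0; Σd² = 8
ρ = 1 − 6·8/(7·48) = 1 − 48/336 = 0.857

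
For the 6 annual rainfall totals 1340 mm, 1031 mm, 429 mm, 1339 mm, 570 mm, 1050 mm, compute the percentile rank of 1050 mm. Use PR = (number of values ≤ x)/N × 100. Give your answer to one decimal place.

66.7

N = 6.
Strictly below 1050: 3. Equal to 1050: 1.
PR = 4/6 × 100 = 66.7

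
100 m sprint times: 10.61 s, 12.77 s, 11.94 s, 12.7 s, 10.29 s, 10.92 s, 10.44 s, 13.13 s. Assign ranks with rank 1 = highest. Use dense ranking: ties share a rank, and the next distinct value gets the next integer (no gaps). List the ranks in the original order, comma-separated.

Sorted (descending): 13.13, 12.77, 12.7, 11.94, 10.92, 10.61, 10.44, 10.29
No ties — each value takes its position as its rank.

6, 2, 4, 3, 8, 5, 7, 1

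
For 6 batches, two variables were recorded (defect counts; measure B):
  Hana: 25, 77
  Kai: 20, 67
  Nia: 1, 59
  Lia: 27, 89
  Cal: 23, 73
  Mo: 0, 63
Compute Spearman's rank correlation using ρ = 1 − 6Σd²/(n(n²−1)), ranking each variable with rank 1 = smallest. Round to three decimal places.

Ranks of variable 1: 5, 3, 2, 6, 4, 1
Ranks of variable 2: 5, 3, 1, 6, 4, 2
d = r₁ − r₂: 0, 0, 1, 0, 0, -1
d²: 0, 0, 1, 0, 0, 1; Σd² = 2
ρ = 1 − 6·2/(6·35) = 1 − 12/210 = 0.943

0.943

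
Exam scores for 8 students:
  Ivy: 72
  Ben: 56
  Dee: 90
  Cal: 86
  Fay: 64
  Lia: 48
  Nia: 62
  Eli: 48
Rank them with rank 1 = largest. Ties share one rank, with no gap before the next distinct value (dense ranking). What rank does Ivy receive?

Sorted (descending): 90, 86, 72, 64, 62, 56, 48, 48
The 2 values of 48 share dense rank 7.
Remaining distinct values take the next consecutive integers.
Ivy has value 72 → rank 3.

3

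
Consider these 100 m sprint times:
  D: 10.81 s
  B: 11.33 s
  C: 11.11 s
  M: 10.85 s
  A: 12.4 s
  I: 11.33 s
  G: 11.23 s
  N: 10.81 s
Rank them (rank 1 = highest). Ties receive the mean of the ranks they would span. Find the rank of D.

Sorted (descending): 12.4, 11.33, 11.33, 11.23, 11.11, 10.85, 10.81, 10.81
The 2 values of 11.33 occupy positions 2–3 → average rank (2+3)/2 = 2.5.
The 2 values of 10.81 occupy positions 7–8 → average rank (7+8)/2 = 7.5.
D has value 10.81 s → rank 7.5.

7.5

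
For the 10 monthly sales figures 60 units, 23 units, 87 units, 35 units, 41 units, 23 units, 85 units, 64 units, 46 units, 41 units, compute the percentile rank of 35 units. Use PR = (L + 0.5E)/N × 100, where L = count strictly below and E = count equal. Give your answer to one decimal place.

N = 10.
Strictly below 35: 2. Equal to 35: 1.
PR = (2 + 0.5·1)/10 × 100 = 25.0

25.0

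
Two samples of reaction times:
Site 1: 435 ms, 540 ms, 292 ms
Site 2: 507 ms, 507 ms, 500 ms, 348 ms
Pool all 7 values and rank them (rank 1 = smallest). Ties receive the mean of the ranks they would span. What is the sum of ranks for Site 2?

Sorted (ascending): 292, 348, 435, 500, 507, 507, 540
The 2 values of 507 occupy positions 5–6 → average rank (5+6)/2 = 5.5.
Site 2 values → pooled ranks: 507→5.5, 507→5.5, 500→4, 348→2
Rank sum = 5.5 + 5.5 + 4 + 2 = 17

17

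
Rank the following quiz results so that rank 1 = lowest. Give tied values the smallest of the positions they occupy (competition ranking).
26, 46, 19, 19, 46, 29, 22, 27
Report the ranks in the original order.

4, 7, 1, 1, 7, 6, 3, 5

Sorted (ascending): 19, 19, 22, 26, 27, 29, 46, 46
The 2 values of 19 occupy positions 1–2 → each gets rank 1.
The 2 values of 46 occupy positions 7–8 → each gets rank 7.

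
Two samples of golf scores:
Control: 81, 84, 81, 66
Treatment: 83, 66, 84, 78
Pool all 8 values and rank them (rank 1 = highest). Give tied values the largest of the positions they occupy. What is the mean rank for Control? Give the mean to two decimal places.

Sorted (descending): 84, 84, 83, 81, 81, 78, 66, 66
The 2 values of 84 occupy positions 1–2 → each gets rank 2.
The 2 values of 81 occupy positions 4–5 → each gets rank 5.
The 2 values of 66 occupy positions 7–8 → each gets rank 8.
Control values → pooled ranks: 81→5, 84→2, 81→5, 66→8
Mean rank = (5 + 2 + 5 + 8) / 4 = 5.00

5.00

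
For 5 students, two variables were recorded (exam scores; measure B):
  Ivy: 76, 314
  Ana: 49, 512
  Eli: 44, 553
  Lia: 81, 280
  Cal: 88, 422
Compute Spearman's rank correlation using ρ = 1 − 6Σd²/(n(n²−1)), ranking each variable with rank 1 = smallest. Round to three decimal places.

Ranks of variable 1: 3, 2, 1, 4, 5
Ranks of variable 2: 2, 4, 5, 1, 3
d = r₁ − r₂: 1, -2, -4, 3, 2
d²: 1, 4, 16, 9, 4; Σd² = 34
ρ = 1 − 6·34/(5·24) = 1 − 204/120 = -0.700

-0.700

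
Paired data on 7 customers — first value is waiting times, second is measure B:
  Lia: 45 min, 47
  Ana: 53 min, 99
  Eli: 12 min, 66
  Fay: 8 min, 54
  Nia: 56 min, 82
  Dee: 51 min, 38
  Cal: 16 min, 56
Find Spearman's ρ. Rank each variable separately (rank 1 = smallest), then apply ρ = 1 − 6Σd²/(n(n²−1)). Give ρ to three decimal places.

0.357

Ranks of variable 1: 4, 6, 2, 1, 7, 5, 3
Ranks of variable 2: 2, 7, 5, 3, 6, 1, 4
d = r₁ − r₂: 2, -1, -3, -2, 1, 4, -1
d²: 4, 1, 9, 4, 1, 16, 1; Σd² = 36
ρ = 1 − 6·36/(7·48) = 1 − 216/336 = 0.357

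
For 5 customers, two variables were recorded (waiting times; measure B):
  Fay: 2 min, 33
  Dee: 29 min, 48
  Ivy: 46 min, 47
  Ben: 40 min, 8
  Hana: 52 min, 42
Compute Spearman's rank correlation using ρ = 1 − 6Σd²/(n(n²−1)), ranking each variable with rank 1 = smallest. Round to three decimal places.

Ranks of variable 1: 1, 2, 4, 3, 5
Ranks of variable 2: 2, 5, 4, 1, 3
d = r₁ − r₂: -1, -3, 0, 2, 2
d²: 1, 9, 0, 4, 4; Σd² = 18
ρ = 1 − 6·18/(5·24) = 1 − 108/120 = 0.100

0.100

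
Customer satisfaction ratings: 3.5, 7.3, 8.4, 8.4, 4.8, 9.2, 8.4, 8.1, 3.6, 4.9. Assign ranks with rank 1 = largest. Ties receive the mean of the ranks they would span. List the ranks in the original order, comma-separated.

10, 6, 3, 3, 8, 1, 3, 5, 9, 7

Sorted (descending): 9.2, 8.4, 8.4, 8.4, 8.1, 7.3, 4.9, 4.8, 3.6, 3.5
The 3 values of 8.4 occupy positions 2–4 → average rank 3.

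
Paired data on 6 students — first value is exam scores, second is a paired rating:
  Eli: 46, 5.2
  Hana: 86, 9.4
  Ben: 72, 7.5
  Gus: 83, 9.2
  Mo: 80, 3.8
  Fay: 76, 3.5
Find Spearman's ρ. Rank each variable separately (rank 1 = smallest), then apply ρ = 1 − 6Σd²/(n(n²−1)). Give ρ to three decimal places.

Ranks of variable 1: 1, 6, 2, 5, 4, 3
Ranks of variable 2: 3, 6, 4, 5, 2, 1
d = r₁ − r₂: -2, 0, -2, 0, 2, 2
d²: 4, 0, 4, 0, 4, 4; Σd² = 16
ρ = 1 − 6·16/(6·35) = 1 − 96/210 = 0.543

0.543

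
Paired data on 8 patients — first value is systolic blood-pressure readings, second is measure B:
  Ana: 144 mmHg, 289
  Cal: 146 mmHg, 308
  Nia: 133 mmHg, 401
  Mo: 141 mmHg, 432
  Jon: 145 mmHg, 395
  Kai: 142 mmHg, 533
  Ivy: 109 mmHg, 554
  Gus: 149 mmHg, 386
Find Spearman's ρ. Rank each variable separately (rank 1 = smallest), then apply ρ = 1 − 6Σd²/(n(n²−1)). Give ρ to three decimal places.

Ranks of variable 1: 5, 7, 2, 3, 6, 4, 1, 8
Ranks of variable 2: 1, 2, 5, 6, 4, 7, 8, 3
d = r₁ − r₂: 4, 5, -3, -3, 2, -3, -7, 5
d²: 16, 25, 9, 9, 4, 9, 49, 25; Σd² = 146
ρ = 1 − 6·146/(8·63) = 1 − 876/504 = -0.738

-0.738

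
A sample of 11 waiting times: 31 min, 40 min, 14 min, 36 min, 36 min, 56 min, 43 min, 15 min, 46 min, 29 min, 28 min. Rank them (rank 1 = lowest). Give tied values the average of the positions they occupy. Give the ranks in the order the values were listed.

Sorted (ascending): 14, 15, 28, 29, 31, 36, 36, 40, 43, 46, 56
The 2 values of 36 occupy positions 6–7 → average rank (6+7)/2 = 6.5.

5, 8, 1, 6.5, 6.5, 11, 9, 2, 10, 4, 3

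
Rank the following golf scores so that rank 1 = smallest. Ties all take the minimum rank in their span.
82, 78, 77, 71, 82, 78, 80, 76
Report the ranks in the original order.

7, 4, 3, 1, 7, 4, 6, 2

Sorted (ascending): 71, 76, 77, 78, 78, 80, 82, 82
The 2 values of 78 occupy positions 4–5 → each gets rank 4.
The 2 values of 82 occupy positions 7–8 → each gets rank 7.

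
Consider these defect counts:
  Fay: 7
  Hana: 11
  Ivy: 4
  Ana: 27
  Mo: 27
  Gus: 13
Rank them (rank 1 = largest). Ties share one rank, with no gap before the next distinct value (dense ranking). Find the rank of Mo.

Sorted (descending): 27, 27, 13, 11, 7, 4
The 2 values of 27 share dense rank 1.
Remaining distinct values take the next consecutive integers.
Mo has value 27 → rank 1.

1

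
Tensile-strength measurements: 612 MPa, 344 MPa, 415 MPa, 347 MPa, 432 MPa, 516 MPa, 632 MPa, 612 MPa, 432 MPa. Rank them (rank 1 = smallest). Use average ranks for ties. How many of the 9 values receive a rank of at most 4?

Sorted (ascending): 344, 347, 415, 432, 432, 516, 612, 612, 632
The 2 values of 432 occupy positions 4–5 → average rank (4+5)/2 = 4.5.
The 2 values of 612 occupy positions 7–8 → average rank (7+8)/2 = 7.5.
Ranks ≤ 4: {1, 2, 3} → 3 values.

3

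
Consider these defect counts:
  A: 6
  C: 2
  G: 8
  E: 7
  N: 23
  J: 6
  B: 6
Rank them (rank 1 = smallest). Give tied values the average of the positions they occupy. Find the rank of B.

3

Sorted (ascending): 2, 6, 6, 6, 7, 8, 23
The 3 values of 6 occupy positions 2–4 → average rank 3.
B has value 6 → rank 3.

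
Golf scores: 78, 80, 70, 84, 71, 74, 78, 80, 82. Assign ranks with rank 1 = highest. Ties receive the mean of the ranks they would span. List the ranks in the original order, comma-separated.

5.5, 3.5, 9, 1, 8, 7, 5.5, 3.5, 2

Sorted (descending): 84, 82, 80, 80, 78, 78, 74, 71, 70
The 2 values of 80 occupy positions 3–4 → average rank (3+4)/2 = 3.5.
The 2 values of 78 occupy positions 5–6 → average rank (5+6)/2 = 5.5.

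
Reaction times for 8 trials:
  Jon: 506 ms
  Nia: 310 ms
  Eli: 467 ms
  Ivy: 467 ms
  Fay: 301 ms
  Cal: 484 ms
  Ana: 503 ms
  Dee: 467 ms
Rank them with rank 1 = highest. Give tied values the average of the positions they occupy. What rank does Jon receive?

Sorted (descending): 506, 503, 484, 467, 467, 467, 310, 301
The 3 values of 467 occupy positions 4–6 → average rank 5.
Jon has value 506 ms → rank 1.

1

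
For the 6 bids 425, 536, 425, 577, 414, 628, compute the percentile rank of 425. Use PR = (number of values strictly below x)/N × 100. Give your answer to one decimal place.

N = 6.
Strictly below 425: 1. Equal to 425: 2.
PR = 1/6 × 100 = 16.7

16.7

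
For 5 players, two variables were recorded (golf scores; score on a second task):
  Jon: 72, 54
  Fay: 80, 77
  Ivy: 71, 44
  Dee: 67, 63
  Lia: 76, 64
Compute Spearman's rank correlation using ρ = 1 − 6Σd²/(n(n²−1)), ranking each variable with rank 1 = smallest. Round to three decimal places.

0.700

Ranks of variable 1: 3, 5, 2, 1, 4
Ranks of variable 2: 2, 5, 1, 3, 4
d = r₁ − r₂: 1, 0, 1, -2, 0
d²: 1, 0, 1, 4, 0; Σd² = 6
ρ = 1 − 6·6/(5·24) = 1 − 36/120 = 0.700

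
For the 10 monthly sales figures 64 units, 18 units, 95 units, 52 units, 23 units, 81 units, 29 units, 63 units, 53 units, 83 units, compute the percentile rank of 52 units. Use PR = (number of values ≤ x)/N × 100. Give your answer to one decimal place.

N = 10.
Strictly below 52: 3. Equal to 52: 1.
PR = 4/10 × 100 = 40.0

40.0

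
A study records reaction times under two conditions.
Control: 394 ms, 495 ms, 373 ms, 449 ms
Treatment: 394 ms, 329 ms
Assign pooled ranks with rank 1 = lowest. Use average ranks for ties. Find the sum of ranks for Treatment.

Sorted (ascending): 329, 373, 394, 394, 449, 495
The 2 values of 394 occupy positions 3–4 → average rank (3+4)/2 = 3.5.
Treatment values → pooled ranks: 394→3.5, 329→1
Rank sum = 3.5 + 1 = 4.5

4.5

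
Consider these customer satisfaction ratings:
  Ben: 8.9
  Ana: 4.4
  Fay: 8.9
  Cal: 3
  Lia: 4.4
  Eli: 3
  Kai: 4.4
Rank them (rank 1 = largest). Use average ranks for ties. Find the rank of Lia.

Sorted (descending): 8.9, 8.9, 4.4, 4.4, 4.4, 3, 3
The 2 values of 8.9 occupy positions 1–2 → average rank (1+2)/2 = 1.5.
The 3 values of 4.4 occupy positions 3–5 → average rank 4.
The 2 values of 3 occupy positions 6–7 → average rank (6+7)/2 = 6.5.
Lia has value 4.4 → rank 4.

4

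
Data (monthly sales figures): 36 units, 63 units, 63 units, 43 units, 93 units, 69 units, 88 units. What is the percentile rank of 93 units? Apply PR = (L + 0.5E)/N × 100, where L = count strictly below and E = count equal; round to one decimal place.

N = 7.
Strictly below 93: 6. Equal to 93: 1.
PR = (6 + 0.5·1)/7 × 100 = 92.9

92.9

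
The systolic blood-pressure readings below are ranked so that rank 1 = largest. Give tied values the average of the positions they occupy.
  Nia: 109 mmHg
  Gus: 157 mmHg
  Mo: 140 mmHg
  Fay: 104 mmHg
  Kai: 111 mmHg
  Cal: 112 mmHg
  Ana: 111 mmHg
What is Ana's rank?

4.5

Sorted (descending): 157, 140, 112, 111, 111, 109, 104
The 2 values of 111 occupy positions 4–5 → average rank (4+5)/2 = 4.5.
Ana has value 111 mmHg → rank 4.5.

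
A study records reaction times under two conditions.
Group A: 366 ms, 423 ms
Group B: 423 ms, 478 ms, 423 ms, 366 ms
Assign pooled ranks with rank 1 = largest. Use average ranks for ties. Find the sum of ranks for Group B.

12.5

Sorted (descending): 478, 423, 423, 423, 366, 366
The 3 values of 423 occupy positions 2–4 → average rank 3.
The 2 values of 366 occupy positions 5–6 → average rank (5+6)/2 = 5.5.
Group B values → pooled ranks: 423→3, 478→1, 423→3, 366→5.5
Rank sum = 3 + 1 + 3 + 5.5 = 12.5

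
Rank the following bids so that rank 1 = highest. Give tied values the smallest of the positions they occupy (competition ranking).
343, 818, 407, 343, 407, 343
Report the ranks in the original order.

4, 1, 2, 4, 2, 4

Sorted (descending): 818, 407, 407, 343, 343, 343
The 2 values of 407 occupy positions 2–3 → each gets rank 2.
The 3 values of 343 occupy positions 4–6 → each gets rank 4.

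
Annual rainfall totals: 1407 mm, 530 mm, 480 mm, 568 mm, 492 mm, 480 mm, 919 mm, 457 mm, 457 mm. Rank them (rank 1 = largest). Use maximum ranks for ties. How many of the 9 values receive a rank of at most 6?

Sorted (descending): 1407, 919, 568, 530, 492, 480, 480, 457, 457
The 2 values of 480 occupy positions 6–7 → each gets rank 7.
The 2 values of 457 occupy positions 8–9 → each gets rank 9.
Ranks ≤ 6: {1, 2, 3, 4, 5} → 5 values.

5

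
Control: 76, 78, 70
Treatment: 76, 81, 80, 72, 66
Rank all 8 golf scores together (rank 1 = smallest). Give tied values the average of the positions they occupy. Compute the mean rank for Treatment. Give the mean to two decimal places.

Sorted (ascending): 66, 70, 72, 76, 76, 78, 80, 81
The 2 values of 76 occupy positions 4–5 → average rank (4+5)/2 = 4.5.
Treatment values → pooled ranks: 76→4.5, 81→8, 80→7, 72→3, 66→1
Mean rank = (4.5 + 8 + 7 + 3 + 1) / 5 = 4.70

4.70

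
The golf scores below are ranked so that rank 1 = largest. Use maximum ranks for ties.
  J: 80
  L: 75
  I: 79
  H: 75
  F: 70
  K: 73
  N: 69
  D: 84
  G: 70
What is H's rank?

5

Sorted (descending): 84, 80, 79, 75, 75, 73, 70, 70, 69
The 2 values of 75 occupy positions 4–5 → each gets rank 5.
The 2 values of 70 occupy positions 7–8 → each gets rank 8.
H has value 75 → rank 5.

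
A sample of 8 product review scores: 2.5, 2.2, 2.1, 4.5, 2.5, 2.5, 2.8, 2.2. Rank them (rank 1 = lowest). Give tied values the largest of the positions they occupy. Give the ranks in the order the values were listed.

6, 3, 1, 8, 6, 6, 7, 3

Sorted (ascending): 2.1, 2.2, 2.2, 2.5, 2.5, 2.5, 2.8, 4.5
The 2 values of 2.2 occupy positions 2–3 → each gets rank 3.
The 3 values of 2.5 occupy positions 4–6 → each gets rank 6.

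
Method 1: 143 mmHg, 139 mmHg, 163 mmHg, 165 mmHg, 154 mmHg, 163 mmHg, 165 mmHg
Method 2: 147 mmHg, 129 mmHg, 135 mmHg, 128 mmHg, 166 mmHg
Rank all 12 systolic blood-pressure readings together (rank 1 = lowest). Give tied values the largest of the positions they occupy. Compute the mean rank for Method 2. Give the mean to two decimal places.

4.80

Sorted (ascending): 128, 129, 135, 139, 143, 147, 154, 163, 163, 165, 165, 166
The 2 values of 163 occupy positions 8–9 → each gets rank 9.
The 2 values of 165 occupy positions 10–11 → each gets rank 11.
Method 2 values → pooled ranks: 147→6, 129→2, 135→3, 128→1, 166→12
Mean rank = (6 + 2 + 3 + 1 + 12) / 5 = 4.80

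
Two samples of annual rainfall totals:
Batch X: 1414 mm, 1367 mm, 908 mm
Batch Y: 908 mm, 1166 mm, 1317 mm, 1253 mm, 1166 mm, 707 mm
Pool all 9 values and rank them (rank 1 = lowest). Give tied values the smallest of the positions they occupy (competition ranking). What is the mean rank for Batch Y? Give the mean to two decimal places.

4.00

Sorted (ascending): 707, 908, 908, 1166, 1166, 1253, 1317, 1367, 1414
The 2 values of 908 occupy positions 2–3 → each gets rank 2.
The 2 values of 1166 occupy positions 4–5 → each gets rank 4.
Batch Y values → pooled ranks: 908→2, 1166→4, 1317→7, 1253→6, 1166→4, 707→1
Mean rank = (2 + 4 + 7 + 6 + 4 + 1) / 6 = 4.00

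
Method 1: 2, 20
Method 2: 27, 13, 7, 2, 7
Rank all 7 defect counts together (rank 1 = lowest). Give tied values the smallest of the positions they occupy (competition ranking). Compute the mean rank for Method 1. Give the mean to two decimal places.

Sorted (ascending): 2, 2, 7, 7, 13, 20, 27
The 2 values of 2 occupy positions 1–2 → each gets rank 1.
The 2 values of 7 occupy positions 3–4 → each gets rank 3.
Method 1 values → pooled ranks: 2→1, 20→6
Mean rank = (1 + 6) / 2 = 3.50

3.50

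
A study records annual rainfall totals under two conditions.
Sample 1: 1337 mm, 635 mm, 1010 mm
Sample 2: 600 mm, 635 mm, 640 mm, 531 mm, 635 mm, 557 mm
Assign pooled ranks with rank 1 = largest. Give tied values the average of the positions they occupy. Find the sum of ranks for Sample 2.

Sorted (descending): 1337, 1010, 640, 635, 635, 635, 600, 557, 531
The 3 values of 635 occupy positions 4–6 → average rank 5.
Sample 2 values → pooled ranks: 600→7, 635→5, 640→3, 531→9, 635→5, 557→8
Rank sum = 7 + 5 + 3 + 9 + 5 + 8 = 37

37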